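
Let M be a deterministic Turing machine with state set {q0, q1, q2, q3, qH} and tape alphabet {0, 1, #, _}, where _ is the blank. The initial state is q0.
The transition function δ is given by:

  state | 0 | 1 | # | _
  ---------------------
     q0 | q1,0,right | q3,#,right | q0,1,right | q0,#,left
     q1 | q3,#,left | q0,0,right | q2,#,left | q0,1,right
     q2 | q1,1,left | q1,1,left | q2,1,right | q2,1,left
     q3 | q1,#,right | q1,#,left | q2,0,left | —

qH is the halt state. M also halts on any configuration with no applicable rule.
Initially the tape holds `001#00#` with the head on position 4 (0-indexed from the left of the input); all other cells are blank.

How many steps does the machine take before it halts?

26

state=q0 head=4 tape=001#[0]0#__   (q0,0)→(q1,0,right)
state=q1 head=5 tape=001#0[0]#__   (q1,0)→(q3,#,left)
state=q3 head=4 tape=001#[0]##__   (q3,0)→(q1,#,right)
state=q1 head=5 tape=001##[#]#__   (q1,#)→(q2,#,left)
state=q2 head=4 tape=001#[#]##__   (q2,#)→(q2,1,right)
state=q2 head=5 tape=001#1[#]#__   (q2,#)→(q2,1,right)
state=q2 head=6 tape=001#11[#]__   (q2,#)→(q2,1,right)
state=q2 head=7 tape=001#111[_]_   (q2,_)→(q2,1,left)
state=q2 head=6 tape=001#11[1]1_   (q2,1)→(q1,1,left)
state=q1 head=5 tape=001#1[1]11_   (q1,1)→(q0,0,right)
state=q0 head=6 tape=001#10[1]1_   (q0,1)→(q3,#,right)
state=q3 head=7 tape=001#10#[1]_   (q3,1)→(q1,#,left)
state=q1 head=6 tape=001#10[#]#_   (q1,#)→(q2,#,left)
state=q2 head=5 tape=001#1[0]##_   (q2,0)→(q1,1,left)
state=q1 head=4 tape=001#[1]1##_   (q1,1)→(q0,0,right)
state=q0 head=5 tape=001#0[1]##_   (q0,1)→(q3,#,right)
state=q3 head=6 tape=001#0#[#]#_   (q3,#)→(q2,0,left)
state=q2 head=5 tape=001#0[#]0#_   (q2,#)→(q2,1,right)
state=q2 head=6 tape=001#01[0]#_   (q2,0)→(q1,1,left)
state=q1 head=5 tape=001#0[1]1#_   (q1,1)→(q0,0,right)
state=q0 head=6 tape=001#00[1]#_   (q0,1)→(q3,#,right)
state=q3 head=7 tape=001#00#[#]_   (q3,#)→(q2,0,left)
state=q2 head=6 tape=001#00[#]0_   (q2,#)→(q2,1,right)
state=q2 head=7 tape=001#001[0]_   (q2,0)→(q1,1,left)
state=q1 head=6 tape=001#00[1]1_   (q1,1)→(q0,0,right)
state=q0 head=7 tape=001#000[1]_   (q0,1)→(q3,#,right)
state=q3 head=8 tape=001#000#[_]
M halts after 26 transitions.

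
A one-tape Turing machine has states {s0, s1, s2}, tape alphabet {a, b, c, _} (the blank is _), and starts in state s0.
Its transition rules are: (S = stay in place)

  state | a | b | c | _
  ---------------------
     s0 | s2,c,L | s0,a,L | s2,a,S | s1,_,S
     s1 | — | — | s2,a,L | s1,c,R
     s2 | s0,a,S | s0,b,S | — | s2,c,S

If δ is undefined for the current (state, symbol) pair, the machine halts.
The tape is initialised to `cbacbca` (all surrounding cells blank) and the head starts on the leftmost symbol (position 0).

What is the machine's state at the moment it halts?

s2

s0 | _[c]bacbca   read c → write a, move S, go to s2
s2 | _[a]bacbca   read a → write a, move S, go to s0
s0 | _[a]bacbca   read a → write c, move L, go to s2
s2 | [_]cbacbca   read _ → write c, move S, go to s2
s2 | [c]cbacbca
No transition is defined for (s2, c); M halts in state s2.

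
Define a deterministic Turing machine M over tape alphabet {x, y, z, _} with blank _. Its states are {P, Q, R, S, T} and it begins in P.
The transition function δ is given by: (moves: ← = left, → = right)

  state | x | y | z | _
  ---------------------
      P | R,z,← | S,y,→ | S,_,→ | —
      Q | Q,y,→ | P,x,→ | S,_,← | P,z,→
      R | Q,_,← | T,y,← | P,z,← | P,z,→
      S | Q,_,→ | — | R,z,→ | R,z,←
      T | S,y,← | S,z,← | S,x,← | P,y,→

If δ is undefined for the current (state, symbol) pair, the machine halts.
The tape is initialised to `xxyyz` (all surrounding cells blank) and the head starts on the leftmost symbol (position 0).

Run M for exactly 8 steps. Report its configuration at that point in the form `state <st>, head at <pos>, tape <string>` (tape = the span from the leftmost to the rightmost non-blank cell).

P | _[x]xyyz__   read x → write z, move ←, go to R
R | [_]zxyyz__   read _ → write z, move →, go to P
P | z[z]xyyz__   read z → write _, move →, go to S
S | z_[x]yyz__   read x → write _, move →, go to Q
Q | z__[y]yz__   read y → write x, move →, go to P
P | z__x[y]z__   read y → write y, move →, go to S
S | z__xy[z]__   read z → write z, move →, go to R
R | z__xyz[_]_   read _ → write z, move →, go to P
P | z__xyzz[_]
After 8 steps: state P, head at 6, tape z__xyzz.

state P, head at 6, tape z__xyzz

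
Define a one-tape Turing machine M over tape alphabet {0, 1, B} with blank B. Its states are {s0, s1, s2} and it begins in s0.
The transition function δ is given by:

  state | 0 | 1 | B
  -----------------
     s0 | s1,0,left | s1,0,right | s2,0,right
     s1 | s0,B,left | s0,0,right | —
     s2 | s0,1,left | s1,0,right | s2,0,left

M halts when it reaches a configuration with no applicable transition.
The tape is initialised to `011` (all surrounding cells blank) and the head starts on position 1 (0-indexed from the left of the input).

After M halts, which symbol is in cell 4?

0

s0 | B0[1]1BB   read 1 → write 0, move right, go to s1
s1 | B00[1]BB   read 1 → write 0, move right, go to s0
s0 | B000[B]B   read B → write 0, move right, go to s2
s2 | B0000[B]   read B → write 0, move left, go to s2
s2 | B000[0]0   read 0 → write 1, move left, go to s0
s0 | B00[0]10   read 0 → write 0, move left, go to s1
s1 | B0[0]010   read 0 → write B, move left, go to s0
s0 | B[0]B010   read 0 → write 0, move left, go to s1
s1 | [B]0B010
Cell 4 holds 0 when M halts.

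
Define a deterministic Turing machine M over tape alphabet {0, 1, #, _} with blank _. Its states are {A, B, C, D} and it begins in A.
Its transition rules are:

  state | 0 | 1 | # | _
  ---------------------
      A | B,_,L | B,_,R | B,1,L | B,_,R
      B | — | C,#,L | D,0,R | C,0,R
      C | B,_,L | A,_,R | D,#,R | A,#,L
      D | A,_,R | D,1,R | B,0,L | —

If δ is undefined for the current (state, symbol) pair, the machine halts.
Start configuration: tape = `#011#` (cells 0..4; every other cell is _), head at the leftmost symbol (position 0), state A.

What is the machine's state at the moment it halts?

state=A head=0 tape=_[#]011#   (A,#)→(B,1,L)
state=B head=-1 tape=[_]1011#   (B,_)→(C,0,R)
state=C head=0 tape=0[1]011#   (C,1)→(A,_,R)
state=A head=1 tape=0_[0]11#   (A,0)→(B,_,L)
state=B head=0 tape=0[_]_11#   (B,_)→(C,0,R)
state=C head=1 tape=00[_]11#   (C,_)→(A,#,L)
state=A head=0 tape=0[0]#11#   (A,0)→(B,_,L)
state=B head=-1 tape=[0]_#11#
No transition is defined for (B, 0); M halts in state B.

B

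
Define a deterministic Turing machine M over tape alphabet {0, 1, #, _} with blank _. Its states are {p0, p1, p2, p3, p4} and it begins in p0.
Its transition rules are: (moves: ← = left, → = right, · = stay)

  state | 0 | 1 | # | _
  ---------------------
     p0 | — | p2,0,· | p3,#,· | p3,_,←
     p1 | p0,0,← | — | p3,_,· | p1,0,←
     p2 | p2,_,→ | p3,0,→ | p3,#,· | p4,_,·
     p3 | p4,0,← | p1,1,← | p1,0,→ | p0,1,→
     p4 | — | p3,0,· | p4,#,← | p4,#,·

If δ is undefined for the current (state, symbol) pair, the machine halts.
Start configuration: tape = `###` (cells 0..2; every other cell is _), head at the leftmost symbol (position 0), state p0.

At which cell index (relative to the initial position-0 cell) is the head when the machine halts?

p0 | [#]##__   read # → write #, move ·, go to p3
p3 | [#]##__   read # → write 0, move →, go to p1
p1 | 0[#]#__   read # → write _, move ·, go to p3
p3 | 0[_]#__   read _ → write 1, move →, go to p0
p0 | 01[#]__   read # → write #, move ·, go to p3
p3 | 01[#]__   read # → write 0, move →, go to p1
p1 | 010[_]_   read _ → write 0, move ←, go to p1
p1 | 01[0]0_   read 0 → write 0, move ←, go to p0
p0 | 0[1]00_   read 1 → write 0, move ·, go to p2
p2 | 0[0]00_   read 0 → write _, move →, go to p2
p2 | 0_[0]0_   read 0 → write _, move →, go to p2
p2 | 0__[0]_   read 0 → write _, move →, go to p2
p2 | 0___[_]   read _ → write _, move ·, go to p4
p4 | 0___[_]   read _ → write #, move ·, go to p4
p4 | 0___[#]   read # → write #, move ←, go to p4
p4 | 0__[_]#   read _ → write #, move ·, go to p4
p4 | 0__[#]#   read # → write #, move ←, go to p4
p4 | 0_[_]##   read _ → write #, move ·, go to p4
p4 | 0_[#]##   read # → write #, move ←, go to p4
p4 | 0[_]###   read _ → write #, move ·, go to p4
p4 | 0[#]###   read # → write #, move ←, go to p4
p4 | [0]####
At halt the head is at cell 0.

0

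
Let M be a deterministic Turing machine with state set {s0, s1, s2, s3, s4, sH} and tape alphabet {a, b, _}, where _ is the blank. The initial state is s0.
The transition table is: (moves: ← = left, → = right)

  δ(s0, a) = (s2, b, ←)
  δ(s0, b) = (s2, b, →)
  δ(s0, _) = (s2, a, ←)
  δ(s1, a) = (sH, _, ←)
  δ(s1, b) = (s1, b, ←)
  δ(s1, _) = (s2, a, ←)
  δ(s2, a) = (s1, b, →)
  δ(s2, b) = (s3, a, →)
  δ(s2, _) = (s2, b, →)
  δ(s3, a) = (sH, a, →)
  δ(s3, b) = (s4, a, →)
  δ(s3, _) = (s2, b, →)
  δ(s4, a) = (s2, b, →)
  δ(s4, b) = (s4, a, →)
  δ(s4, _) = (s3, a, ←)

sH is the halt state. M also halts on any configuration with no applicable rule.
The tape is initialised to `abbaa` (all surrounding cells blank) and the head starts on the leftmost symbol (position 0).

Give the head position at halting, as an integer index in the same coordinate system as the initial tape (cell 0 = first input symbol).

6

s0 | _[a]bbaa__   read a → write b, move ←, go to s2
s2 | [_]bbbaa__   read _ → write b, move →, go to s2
s2 | b[b]bbaa__   read b → write a, move →, go to s3
s3 | ba[b]baa__   read b → write a, move →, go to s4
s4 | baa[b]aa__   read b → write a, move →, go to s4
s4 | baaa[a]a__   read a → write b, move →, go to s2
s2 | baaab[a]__   read a → write b, move →, go to s1
s1 | baaabb[_]_   read _ → write a, move ←, go to s2
s2 | baaab[b]a_   read b → write a, move →, go to s3
s3 | baaaba[a]_   read a → write a, move →, go to sH
sH | baaabaa[_]
At halt the head is at cell 6.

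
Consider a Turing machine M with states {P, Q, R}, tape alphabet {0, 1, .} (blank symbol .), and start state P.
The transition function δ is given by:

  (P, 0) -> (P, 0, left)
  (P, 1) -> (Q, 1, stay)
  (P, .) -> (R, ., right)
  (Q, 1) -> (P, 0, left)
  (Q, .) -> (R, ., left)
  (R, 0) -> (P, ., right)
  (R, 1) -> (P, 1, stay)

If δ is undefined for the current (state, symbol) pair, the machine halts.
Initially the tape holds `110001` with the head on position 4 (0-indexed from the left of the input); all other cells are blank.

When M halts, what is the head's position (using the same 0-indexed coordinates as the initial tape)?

state=P head=4 tape=.1100[0]1..   (P,0)→(P,0,left)
state=P head=3 tape=.110[0]01..   (P,0)→(P,0,left)
state=P head=2 tape=.11[0]001..   (P,0)→(P,0,left)
state=P head=1 tape=.1[1]0001..   (P,1)→(Q,1,stay)
state=Q head=1 tape=.1[1]0001..   (Q,1)→(P,0,left)
state=P head=0 tape=.[1]00001..   (P,1)→(Q,1,stay)
state=Q head=0 tape=.[1]00001..   (Q,1)→(P,0,left)
state=P head=-1 tape=[.]000001..   (P,.)→(R,.,right)
state=R head=0 tape=.[0]00001..   (R,0)→(P,.,right)
state=P head=1 tape=..[0]0001..   (P,0)→(P,0,left)
state=P head=0 tape=.[.]00001..   (P,.)→(R,.,right)
state=R head=1 tape=..[0]0001..   (R,0)→(P,.,right)
state=P head=2 tape=...[0]001..   (P,0)→(P,0,left)
state=P head=1 tape=..[.]0001..   (P,.)→(R,.,right)
state=R head=2 tape=...[0]001..   (R,0)→(P,.,right)
state=P head=3 tape=....[0]01..   (P,0)→(P,0,left)
state=P head=2 tape=...[.]001..   (P,.)→(R,.,right)
state=R head=3 tape=....[0]01..   (R,0)→(P,.,right)
state=P head=4 tape=.....[0]1..   (P,0)→(P,0,left)
state=P head=3 tape=....[.]01..   (P,.)→(R,.,right)
state=R head=4 tape=.....[0]1..   (R,0)→(P,.,right)
state=P head=5 tape=......[1]..   (P,1)→(Q,1,stay)
state=Q head=5 tape=......[1]..   (Q,1)→(P,0,left)
state=P head=4 tape=.....[.]0..   (P,.)→(R,.,right)
state=R head=5 tape=......[0]..   (R,0)→(P,.,right)
state=P head=6 tape=.......[.].   (P,.)→(R,.,right)
state=R head=7 tape=........[.]
At halt the head is at cell 7.

7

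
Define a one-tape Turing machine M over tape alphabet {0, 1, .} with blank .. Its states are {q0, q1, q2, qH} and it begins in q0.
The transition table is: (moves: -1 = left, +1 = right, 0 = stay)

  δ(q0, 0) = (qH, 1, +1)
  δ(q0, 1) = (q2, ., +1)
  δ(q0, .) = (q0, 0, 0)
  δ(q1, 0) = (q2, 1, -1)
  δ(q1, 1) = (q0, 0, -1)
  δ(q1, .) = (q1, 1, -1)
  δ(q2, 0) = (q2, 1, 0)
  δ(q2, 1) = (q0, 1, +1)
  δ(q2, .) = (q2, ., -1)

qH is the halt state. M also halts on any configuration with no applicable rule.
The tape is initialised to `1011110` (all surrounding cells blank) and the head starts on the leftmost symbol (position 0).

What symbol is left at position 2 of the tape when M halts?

.

state=q0 head=0 tape=[1]011110.   (q0,1)→(q2,.,+1)
state=q2 head=1 tape=.[0]11110.   (q2,0)→(q2,1,0)
state=q2 head=1 tape=.[1]11110.   (q2,1)→(q0,1,+1)
state=q0 head=2 tape=.1[1]1110.   (q0,1)→(q2,.,+1)
state=q2 head=3 tape=.1.[1]110.   (q2,1)→(q0,1,+1)
state=q0 head=4 tape=.1.1[1]10.   (q0,1)→(q2,.,+1)
state=q2 head=5 tape=.1.1.[1]0.   (q2,1)→(q0,1,+1)
state=q0 head=6 tape=.1.1.1[0].   (q0,0)→(qH,1,+1)
state=qH head=7 tape=.1.1.11[.]
Cell 2 holds . when M halts.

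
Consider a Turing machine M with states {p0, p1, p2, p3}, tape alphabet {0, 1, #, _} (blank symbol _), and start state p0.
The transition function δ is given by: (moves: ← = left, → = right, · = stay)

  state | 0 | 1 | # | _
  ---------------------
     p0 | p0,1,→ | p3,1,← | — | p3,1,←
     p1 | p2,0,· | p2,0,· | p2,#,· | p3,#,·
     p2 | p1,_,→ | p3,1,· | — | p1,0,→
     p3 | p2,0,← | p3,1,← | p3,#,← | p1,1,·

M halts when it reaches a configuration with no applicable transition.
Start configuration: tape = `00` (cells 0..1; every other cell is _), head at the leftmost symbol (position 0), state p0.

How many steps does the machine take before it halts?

state=p0 head=0 tape=_[0]0__   (p0,0)→(p0,1,→)
state=p0 head=1 tape=_1[0]__   (p0,0)→(p0,1,→)
state=p0 head=2 tape=_11[_]_   (p0,_)→(p3,1,←)
state=p3 head=1 tape=_1[1]1_   (p3,1)→(p3,1,←)
state=p3 head=0 tape=_[1]11_   (p3,1)→(p3,1,←)
state=p3 head=-1 tape=[_]111_   (p3,_)→(p1,1,·)
state=p1 head=-1 tape=[1]111_   (p1,1)→(p2,0,·)
state=p2 head=-1 tape=[0]111_   (p2,0)→(p1,_,→)
state=p1 head=0 tape=_[1]11_   (p1,1)→(p2,0,·)
state=p2 head=0 tape=_[0]11_   (p2,0)→(p1,_,→)
state=p1 head=1 tape=__[1]1_   (p1,1)→(p2,0,·)
state=p2 head=1 tape=__[0]1_   (p2,0)→(p1,_,→)
state=p1 head=2 tape=___[1]_   (p1,1)→(p2,0,·)
state=p2 head=2 tape=___[0]_   (p2,0)→(p1,_,→)
state=p1 head=3 tape=____[_]   (p1,_)→(p3,#,·)
state=p3 head=3 tape=____[#]   (p3,#)→(p3,#,←)
state=p3 head=2 tape=___[_]#   (p3,_)→(p1,1,·)
state=p1 head=2 tape=___[1]#   (p1,1)→(p2,0,·)
state=p2 head=2 tape=___[0]#   (p2,0)→(p1,_,→)
state=p1 head=3 tape=____[#]   (p1,#)→(p2,#,·)
state=p2 head=3 tape=____[#]
M halts after 20 transitions.

20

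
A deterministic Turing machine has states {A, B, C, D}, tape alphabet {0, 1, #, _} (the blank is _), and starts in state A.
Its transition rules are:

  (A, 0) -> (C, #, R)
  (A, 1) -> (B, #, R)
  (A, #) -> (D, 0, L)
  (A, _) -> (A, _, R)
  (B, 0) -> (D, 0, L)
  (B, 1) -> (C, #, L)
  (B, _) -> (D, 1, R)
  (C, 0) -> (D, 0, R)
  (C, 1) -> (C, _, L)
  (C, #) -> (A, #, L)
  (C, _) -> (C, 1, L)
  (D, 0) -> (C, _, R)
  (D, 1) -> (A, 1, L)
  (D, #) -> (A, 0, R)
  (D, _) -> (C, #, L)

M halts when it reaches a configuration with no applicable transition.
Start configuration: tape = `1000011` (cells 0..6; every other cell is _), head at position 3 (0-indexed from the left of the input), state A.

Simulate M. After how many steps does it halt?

state=A head=3 tape=100[0]011__   (A,0)→(C,#,R)
state=C head=4 tape=100#[0]11__   (C,0)→(D,0,R)
state=D head=5 tape=100#0[1]1__   (D,1)→(A,1,L)
state=A head=4 tape=100#[0]11__   (A,0)→(C,#,R)
state=C head=5 tape=100##[1]1__   (C,1)→(C,_,L)
state=C head=4 tape=100#[#]_1__   (C,#)→(A,#,L)
state=A head=3 tape=100[#]#_1__   (A,#)→(D,0,L)
state=D head=2 tape=10[0]0#_1__   (D,0)→(C,_,R)
state=C head=3 tape=10_[0]#_1__   (C,0)→(D,0,R)
state=D head=4 tape=10_0[#]_1__   (D,#)→(A,0,R)
state=A head=5 tape=10_00[_]1__   (A,_)→(A,_,R)
state=A head=6 tape=10_00_[1]__   (A,1)→(B,#,R)
state=B head=7 tape=10_00_#[_]_   (B,_)→(D,1,R)
state=D head=8 tape=10_00_#1[_]   (D,_)→(C,#,L)
state=C head=7 tape=10_00_#[1]#   (C,1)→(C,_,L)
state=C head=6 tape=10_00_[#]_#   (C,#)→(A,#,L)
state=A head=5 tape=10_00[_]#_#   (A,_)→(A,_,R)
state=A head=6 tape=10_00_[#]_#   (A,#)→(D,0,L)
state=D head=5 tape=10_00[_]0_#   (D,_)→(C,#,L)
state=C head=4 tape=10_0[0]#0_#   (C,0)→(D,0,R)
state=D head=5 tape=10_00[#]0_#   (D,#)→(A,0,R)
state=A head=6 tape=10_000[0]_#   (A,0)→(C,#,R)
state=C head=7 tape=10_000#[_]#   (C,_)→(C,1,L)
state=C head=6 tape=10_000[#]1#   (C,#)→(A,#,L)
state=A head=5 tape=10_00[0]#1#   (A,0)→(C,#,R)
state=C head=6 tape=10_00#[#]1#   (C,#)→(A,#,L)
state=A head=5 tape=10_00[#]#1#   (A,#)→(D,0,L)
state=D head=4 tape=10_0[0]0#1#   (D,0)→(C,_,R)
state=C head=5 tape=10_0_[0]#1#   (C,0)→(D,0,R)
state=D head=6 tape=10_0_0[#]1#   (D,#)→(A,0,R)
state=A head=7 tape=10_0_00[1]#   (A,1)→(B,#,R)
state=B head=8 tape=10_0_00#[#]
M halts after 31 transitions.

31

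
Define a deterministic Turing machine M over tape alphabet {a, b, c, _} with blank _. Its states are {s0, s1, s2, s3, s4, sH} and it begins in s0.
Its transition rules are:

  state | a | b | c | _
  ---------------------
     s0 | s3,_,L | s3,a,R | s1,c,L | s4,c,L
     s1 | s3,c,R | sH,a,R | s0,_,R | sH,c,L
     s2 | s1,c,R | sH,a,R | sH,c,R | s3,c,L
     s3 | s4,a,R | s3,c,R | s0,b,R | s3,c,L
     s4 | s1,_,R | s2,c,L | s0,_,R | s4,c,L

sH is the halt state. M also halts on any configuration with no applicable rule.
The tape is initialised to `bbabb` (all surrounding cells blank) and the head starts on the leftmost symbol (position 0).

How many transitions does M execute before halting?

16

state=s0 head=0 tape=[b]babb__   (s0,b)→(s3,a,R)
state=s3 head=1 tape=a[b]abb__   (s3,b)→(s3,c,R)
state=s3 head=2 tape=ac[a]bb__   (s3,a)→(s4,a,R)
state=s4 head=3 tape=aca[b]b__   (s4,b)→(s2,c,L)
state=s2 head=2 tape=ac[a]cb__   (s2,a)→(s1,c,R)
state=s1 head=3 tape=acc[c]b__   (s1,c)→(s0,_,R)
state=s0 head=4 tape=acc_[b]__   (s0,b)→(s3,a,R)
state=s3 head=5 tape=acc_a[_]_   (s3,_)→(s3,c,L)
state=s3 head=4 tape=acc_[a]c_   (s3,a)→(s4,a,R)
state=s4 head=5 tape=acc_a[c]_   (s4,c)→(s0,_,R)
state=s0 head=6 tape=acc_a_[_]   (s0,_)→(s4,c,L)
state=s4 head=5 tape=acc_a[_]c   (s4,_)→(s4,c,L)
state=s4 head=4 tape=acc_[a]cc   (s4,a)→(s1,_,R)
state=s1 head=5 tape=acc__[c]c   (s1,c)→(s0,_,R)
state=s0 head=6 tape=acc___[c]   (s0,c)→(s1,c,L)
state=s1 head=5 tape=acc__[_]c   (s1,_)→(sH,c,L)
state=sH head=4 tape=acc_[_]cc
M halts after 16 transitions.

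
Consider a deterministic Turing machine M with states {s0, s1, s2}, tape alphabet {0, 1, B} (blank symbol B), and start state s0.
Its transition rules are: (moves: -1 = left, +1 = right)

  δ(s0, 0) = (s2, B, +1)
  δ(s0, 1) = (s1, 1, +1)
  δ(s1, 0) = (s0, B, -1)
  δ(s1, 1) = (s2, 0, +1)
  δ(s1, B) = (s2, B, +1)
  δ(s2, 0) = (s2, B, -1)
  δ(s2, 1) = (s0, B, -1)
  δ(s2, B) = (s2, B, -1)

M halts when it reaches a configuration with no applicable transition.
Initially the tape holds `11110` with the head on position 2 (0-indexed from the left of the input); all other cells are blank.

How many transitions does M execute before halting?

s0 | B11[1]10   read 1 → write 1, move +1, go to s1
s1 | B111[1]0   read 1 → write 0, move +1, go to s2
s2 | B1110[0]   read 0 → write B, move -1, go to s2
s2 | B111[0]B   read 0 → write B, move -1, go to s2
s2 | B11[1]BB   read 1 → write B, move -1, go to s0
s0 | B1[1]BBB   read 1 → write 1, move +1, go to s1
s1 | B11[B]BB   read B → write B, move +1, go to s2
s2 | B11B[B]B   read B → write B, move -1, go to s2
s2 | B11[B]BB   read B → write B, move -1, go to s2
s2 | B1[1]BBB   read 1 → write B, move -1, go to s0
s0 | B[1]BBBB   read 1 → write 1, move +1, go to s1
s1 | B1[B]BBB   read B → write B, move +1, go to s2
s2 | B1B[B]BB   read B → write B, move -1, go to s2
s2 | B1[B]BBB   read B → write B, move -1, go to s2
s2 | B[1]BBBB   read 1 → write B, move -1, go to s0
s0 | [B]BBBBB
M halts after 15 transitions.

15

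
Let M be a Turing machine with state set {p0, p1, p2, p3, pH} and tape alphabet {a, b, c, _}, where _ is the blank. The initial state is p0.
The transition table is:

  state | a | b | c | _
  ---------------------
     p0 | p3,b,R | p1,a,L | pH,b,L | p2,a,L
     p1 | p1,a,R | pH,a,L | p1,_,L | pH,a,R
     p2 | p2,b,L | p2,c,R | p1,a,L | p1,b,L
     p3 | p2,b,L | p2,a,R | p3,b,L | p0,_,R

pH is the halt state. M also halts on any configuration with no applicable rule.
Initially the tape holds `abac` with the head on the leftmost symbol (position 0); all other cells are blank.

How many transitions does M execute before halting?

p0 | _[a]bac   read a → write b, move R, go to p3
p3 | _b[b]ac   read b → write a, move R, go to p2
p2 | _ba[a]c   read a → write b, move L, go to p2
p2 | _b[a]bc   read a → write b, move L, go to p2
p2 | _[b]bbc   read b → write c, move R, go to p2
p2 | _c[b]bc   read b → write c, move R, go to p2
p2 | _cc[b]c   read b → write c, move R, go to p2
p2 | _ccc[c]   read c → write a, move L, go to p1
p1 | _cc[c]a   read c → write _, move L, go to p1
p1 | _c[c]_a   read c → write _, move L, go to p1
p1 | _[c]__a   read c → write _, move L, go to p1
p1 | [_]___a   read _ → write a, move R, go to pH
pH | a[_]__a
M halts after 12 transitions.

12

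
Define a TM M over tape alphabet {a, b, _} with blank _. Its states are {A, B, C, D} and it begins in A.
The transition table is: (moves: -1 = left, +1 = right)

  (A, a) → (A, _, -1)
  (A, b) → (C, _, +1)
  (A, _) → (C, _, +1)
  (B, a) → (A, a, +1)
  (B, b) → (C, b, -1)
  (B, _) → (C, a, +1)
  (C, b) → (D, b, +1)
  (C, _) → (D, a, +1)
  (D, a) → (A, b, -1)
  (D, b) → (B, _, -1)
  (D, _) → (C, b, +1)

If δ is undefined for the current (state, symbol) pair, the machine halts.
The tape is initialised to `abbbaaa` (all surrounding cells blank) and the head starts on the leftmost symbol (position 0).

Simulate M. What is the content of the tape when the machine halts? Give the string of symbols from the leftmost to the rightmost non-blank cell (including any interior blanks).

A | _[a]bbbaaa   read a → write _, move -1, go to A
A | [_]_bbbaaa   read _ → write _, move +1, go to C
C | _[_]bbbaaa   read _ → write a, move +1, go to D
D | _a[b]bbaaa   read b → write _, move -1, go to B
B | _[a]_bbaaa   read a → write a, move +1, go to A
A | _a[_]bbaaa   read _ → write _, move +1, go to C
C | _a_[b]baaa   read b → write b, move +1, go to D
D | _a_b[b]aaa   read b → write _, move -1, go to B
B | _a_[b]_aaa   read b → write b, move -1, go to C
C | _a[_]b_aaa   read _ → write a, move +1, go to D
D | _aa[b]_aaa   read b → write _, move -1, go to B
B | _a[a]__aaa   read a → write a, move +1, go to A
A | _aa[_]_aaa   read _ → write _, move +1, go to C
C | _aa_[_]aaa   read _ → write a, move +1, go to D
D | _aa_a[a]aa   read a → write b, move -1, go to A
A | _aa_[a]baa   read a → write _, move -1, go to A
A | _aa[_]_baa   read _ → write _, move +1, go to C
C | _aa_[_]baa   read _ → write a, move +1, go to D
D | _aa_a[b]aa   read b → write _, move -1, go to B
B | _aa_[a]_aa   read a → write a, move +1, go to A
A | _aa_a[_]aa   read _ → write _, move +1, go to C
C | _aa_a_[a]a
The non-blank tape span at halt is aa_a_aa.

aa_a_aa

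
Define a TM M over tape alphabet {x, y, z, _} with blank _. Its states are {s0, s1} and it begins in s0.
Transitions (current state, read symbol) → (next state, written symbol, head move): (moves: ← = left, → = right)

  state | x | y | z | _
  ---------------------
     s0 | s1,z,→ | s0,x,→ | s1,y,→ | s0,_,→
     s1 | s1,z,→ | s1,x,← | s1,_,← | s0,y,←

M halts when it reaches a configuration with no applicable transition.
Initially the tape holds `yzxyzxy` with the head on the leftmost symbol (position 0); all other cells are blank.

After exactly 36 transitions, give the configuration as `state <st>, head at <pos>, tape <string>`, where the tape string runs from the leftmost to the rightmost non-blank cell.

state s1, head at 0, tape x_yx___xy

s0 | ___[y]zxyzxy   read y → write x, move →, go to s0
s0 | ___x[z]xyzxy   read z → write y, move →, go to s1
s1 | ___xy[x]yzxy   read x → write z, move →, go to s1
s1 | ___xyz[y]zxy   read y → write x, move ←, go to s1
s1 | ___xy[z]xzxy   read z → write _, move ←, go to s1
s1 | ___x[y]_xzxy   read y → write x, move ←, go to s1
s1 | ___[x]x_xzxy   read x → write z, move →, go to s1
s1 | ___z[x]_xzxy   read x → write z, move →, go to s1
s1 | ___zz[_]xzxy   read _ → write y, move ←, go to s0
s0 | ___z[z]yxzxy   read z → write y, move →, go to s1
s1 | ___zy[y]xzxy   read y → write x, move ←, go to s1
s1 | ___z[y]xxzxy   read y → write x, move ←, go to s1
s1 | ___[z]xxxzxy   read z → write _, move ←, go to s1
s1 | __[_]_xxxzxy   read _ → write y, move ←, go to s0
s0 | _[_]y_xxxzxy   read _ → write _, move →, go to s0
s0 | __[y]_xxxzxy   read y → write x, move →, go to s0
s0 | __x[_]xxxzxy   read _ → write _, move →, go to s0
s0 | __x_[x]xxzxy   read x → write z, move →, go to s1
s1 | __x_z[x]xzxy   read x → write z, move →, go to s1
s1 | __x_zz[x]zxy   read x → write z, move →, go to s1
s1 | __x_zzz[z]xy   read z → write _, move ←, go to s1
s1 | __x_zz[z]_xy   read z → write _, move ←, go to s1
s1 | __x_z[z]__xy   read z → write _, move ←, go to s1
s1 | __x_[z]___xy   read z → write _, move ←, go to s1
s1 | __x[_]____xy   read _ → write y, move ←, go to s0
s0 | __[x]y____xy   read x → write z, move →, go to s1
s1 | __z[y]____xy   read y → write x, move ←, go to s1
s1 | __[z]x____xy   read z → write _, move ←, go to s1
s1 | _[_]_x____xy   read _ → write y, move ←, go to s0
s0 | [_]y_x____xy   read _ → write _, move →, go to s0
s0 | _[y]_x____xy   read y → write x, move →, go to s0
s0 | _x[_]x____xy   read _ → write _, move →, go to s0
s0 | _x_[x]____xy   read x → write z, move →, go to s1
s1 | _x_z[_]___xy   read _ → write y, move ←, go to s0
s0 | _x_[z]y___xy   read z → write y, move →, go to s1
s1 | _x_y[y]___xy   read y → write x, move ←, go to s1
s1 | _x_[y]x___xy
After 36 steps: state s1, head at 0, tape x_yx___xy.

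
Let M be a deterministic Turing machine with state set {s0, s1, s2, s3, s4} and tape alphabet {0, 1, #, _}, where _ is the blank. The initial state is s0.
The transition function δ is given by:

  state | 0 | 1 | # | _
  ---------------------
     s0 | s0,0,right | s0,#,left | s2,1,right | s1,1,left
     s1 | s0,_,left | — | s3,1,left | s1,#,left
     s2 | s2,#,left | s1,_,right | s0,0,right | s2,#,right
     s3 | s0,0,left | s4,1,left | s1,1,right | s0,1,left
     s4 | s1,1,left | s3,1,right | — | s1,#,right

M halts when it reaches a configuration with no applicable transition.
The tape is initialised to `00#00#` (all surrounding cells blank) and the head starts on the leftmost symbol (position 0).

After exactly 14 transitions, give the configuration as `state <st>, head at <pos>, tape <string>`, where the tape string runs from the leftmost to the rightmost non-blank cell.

s0 | [0]0#00#   read 0 → write 0, move right, go to s0
s0 | 0[0]#00#   read 0 → write 0, move right, go to s0
s0 | 00[#]00#   read # → write 1, move right, go to s2
s2 | 001[0]0#   read 0 → write #, move left, go to s2
s2 | 00[1]#0#   read 1 → write _, move right, go to s1
s1 | 00_[#]0#   read # → write 1, move left, go to s3
s3 | 00[_]10#   read _ → write 1, move left, go to s0
s0 | 0[0]110#   read 0 → write 0, move right, go to s0
s0 | 00[1]10#   read 1 → write #, move left, go to s0
s0 | 0[0]#10#   read 0 → write 0, move right, go to s0
s0 | 00[#]10#   read # → write 1, move right, go to s2
s2 | 001[1]0#   read 1 → write _, move right, go to s1
s1 | 001_[0]#   read 0 → write _, move left, go to s0
s0 | 001[_]_#   read _ → write 1, move left, go to s1
s1 | 00[1]1_#
After 14 steps: state s1, head at 2, tape 0011_#.

state s1, head at 2, tape 0011_#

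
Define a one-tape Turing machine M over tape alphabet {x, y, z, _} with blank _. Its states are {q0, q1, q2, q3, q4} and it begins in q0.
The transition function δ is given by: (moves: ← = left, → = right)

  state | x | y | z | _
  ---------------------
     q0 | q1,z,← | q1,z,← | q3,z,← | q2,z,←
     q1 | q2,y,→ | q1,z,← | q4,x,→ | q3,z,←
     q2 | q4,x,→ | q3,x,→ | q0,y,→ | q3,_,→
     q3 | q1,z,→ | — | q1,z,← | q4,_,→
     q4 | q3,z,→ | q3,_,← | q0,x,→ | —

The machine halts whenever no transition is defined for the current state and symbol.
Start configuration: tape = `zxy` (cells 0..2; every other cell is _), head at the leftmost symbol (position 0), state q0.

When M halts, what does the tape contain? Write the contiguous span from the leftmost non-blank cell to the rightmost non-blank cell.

state=q0 head=0 tape=__[z]xy_   (q0,z)→(q3,z,←)
state=q3 head=-1 tape=_[_]zxy_   (q3,_)→(q4,_,→)
state=q4 head=0 tape=__[z]xy_   (q4,z)→(q0,x,→)
state=q0 head=1 tape=__x[x]y_   (q0,x)→(q1,z,←)
state=q1 head=0 tape=__[x]zy_   (q1,x)→(q2,y,→)
state=q2 head=1 tape=__y[z]y_   (q2,z)→(q0,y,→)
state=q0 head=2 tape=__yy[y]_   (q0,y)→(q1,z,←)
state=q1 head=1 tape=__y[y]z_   (q1,y)→(q1,z,←)
state=q1 head=0 tape=__[y]zz_   (q1,y)→(q1,z,←)
state=q1 head=-1 tape=_[_]zzz_   (q1,_)→(q3,z,←)
state=q3 head=-2 tape=[_]zzzz_   (q3,_)→(q4,_,→)
state=q4 head=-1 tape=_[z]zzz_   (q4,z)→(q0,x,→)
state=q0 head=0 tape=_x[z]zz_   (q0,z)→(q3,z,←)
state=q3 head=-1 tape=_[x]zzz_   (q3,x)→(q1,z,→)
state=q1 head=0 tape=_z[z]zz_   (q1,z)→(q4,x,→)
state=q4 head=1 tape=_zx[z]z_   (q4,z)→(q0,x,→)
state=q0 head=2 tape=_zxx[z]_   (q0,z)→(q3,z,←)
state=q3 head=1 tape=_zx[x]z_   (q3,x)→(q1,z,→)
state=q1 head=2 tape=_zxz[z]_   (q1,z)→(q4,x,→)
state=q4 head=3 tape=_zxzx[_]
The non-blank tape span at halt is zxzx.

zxzx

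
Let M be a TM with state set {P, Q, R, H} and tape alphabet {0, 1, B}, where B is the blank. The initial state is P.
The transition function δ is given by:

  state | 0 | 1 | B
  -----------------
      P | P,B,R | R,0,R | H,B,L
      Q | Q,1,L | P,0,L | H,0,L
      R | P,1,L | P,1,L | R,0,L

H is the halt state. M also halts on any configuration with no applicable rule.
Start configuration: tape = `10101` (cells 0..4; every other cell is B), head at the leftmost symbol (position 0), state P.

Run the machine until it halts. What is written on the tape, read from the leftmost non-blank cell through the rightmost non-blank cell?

10

P | [1]0101B   read 1 → write 0, move R, go to R
R | 0[0]101B   read 0 → write 1, move L, go to P
P | [0]1101B   read 0 → write B, move R, go to P
P | B[1]101B   read 1 → write 0, move R, go to R
R | B0[1]01B   read 1 → write 1, move L, go to P
P | B[0]101B   read 0 → write B, move R, go to P
P | BB[1]01B   read 1 → write 0, move R, go to R
R | BB0[0]1B   read 0 → write 1, move L, go to P
P | BB[0]11B   read 0 → write B, move R, go to P
P | BBB[1]1B   read 1 → write 0, move R, go to R
R | BBB0[1]B   read 1 → write 1, move L, go to P
P | BBB[0]1B   read 0 → write B, move R, go to P
P | BBBB[1]B   read 1 → write 0, move R, go to R
R | BBBB0[B]   read B → write 0, move L, go to R
R | BBBB[0]0   read 0 → write 1, move L, go to P
P | BBB[B]10   read B → write B, move L, go to H
H | BB[B]B10
The non-blank tape span at halt is 10.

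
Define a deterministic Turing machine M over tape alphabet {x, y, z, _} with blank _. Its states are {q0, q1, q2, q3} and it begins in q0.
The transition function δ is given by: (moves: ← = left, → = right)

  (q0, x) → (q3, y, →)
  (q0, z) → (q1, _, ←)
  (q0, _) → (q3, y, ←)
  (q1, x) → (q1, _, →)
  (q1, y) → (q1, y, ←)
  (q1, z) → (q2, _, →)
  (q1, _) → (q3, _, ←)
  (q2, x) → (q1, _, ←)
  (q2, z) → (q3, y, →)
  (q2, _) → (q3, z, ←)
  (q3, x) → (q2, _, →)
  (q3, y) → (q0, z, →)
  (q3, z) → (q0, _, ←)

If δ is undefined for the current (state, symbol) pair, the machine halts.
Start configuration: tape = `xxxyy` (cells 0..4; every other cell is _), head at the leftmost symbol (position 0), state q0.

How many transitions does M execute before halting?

q0 | __[x]xxyy   read x → write y, move →, go to q3
q3 | __y[x]xyy   read x → write _, move →, go to q2
q2 | __y_[x]yy   read x → write _, move ←, go to q1
q1 | __y[_]_yy   read _ → write _, move ←, go to q3
q3 | __[y]__yy   read y → write z, move →, go to q0
q0 | __z[_]_yy   read _ → write y, move ←, go to q3
q3 | __[z]y_yy   read z → write _, move ←, go to q0
q0 | _[_]_y_yy   read _ → write y, move ←, go to q3
q3 | [_]y_y_yy
M halts after 8 transitions.

8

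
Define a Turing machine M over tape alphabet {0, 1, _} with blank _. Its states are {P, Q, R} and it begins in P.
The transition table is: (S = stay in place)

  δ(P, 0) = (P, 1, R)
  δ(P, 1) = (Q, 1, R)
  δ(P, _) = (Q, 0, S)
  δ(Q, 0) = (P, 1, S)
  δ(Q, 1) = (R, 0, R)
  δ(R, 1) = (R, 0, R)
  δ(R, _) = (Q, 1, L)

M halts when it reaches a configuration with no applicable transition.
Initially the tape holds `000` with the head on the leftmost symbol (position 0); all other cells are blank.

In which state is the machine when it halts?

Q

P | [0]00__   read 0 → write 1, move R, go to P
P | 1[0]0__   read 0 → write 1, move R, go to P
P | 11[0]__   read 0 → write 1, move R, go to P
P | 111[_]_   read _ → write 0, move S, go to Q
Q | 111[0]_   read 0 → write 1, move S, go to P
P | 111[1]_   read 1 → write 1, move R, go to Q
Q | 1111[_]
No transition is defined for (Q, _); M halts in state Q.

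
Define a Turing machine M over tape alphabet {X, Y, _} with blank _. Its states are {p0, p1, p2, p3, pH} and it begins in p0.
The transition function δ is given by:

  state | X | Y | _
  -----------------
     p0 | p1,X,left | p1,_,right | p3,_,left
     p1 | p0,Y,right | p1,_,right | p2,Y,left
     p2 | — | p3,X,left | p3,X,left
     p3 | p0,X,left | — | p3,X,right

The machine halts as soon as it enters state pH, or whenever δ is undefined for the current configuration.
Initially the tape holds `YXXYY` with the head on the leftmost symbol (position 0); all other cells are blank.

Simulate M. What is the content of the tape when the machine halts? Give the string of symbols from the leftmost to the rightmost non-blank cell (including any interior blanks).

YXY

state=p0 head=0 tape=[Y]XXYY__   (p0,Y)→(p1,_,right)
state=p1 head=1 tape=_[X]XYY__   (p1,X)→(p0,Y,right)
state=p0 head=2 tape=_Y[X]YY__   (p0,X)→(p1,X,left)
state=p1 head=1 tape=_[Y]XYY__   (p1,Y)→(p1,_,right)
state=p1 head=2 tape=__[X]YY__   (p1,X)→(p0,Y,right)
state=p0 head=3 tape=__Y[Y]Y__   (p0,Y)→(p1,_,right)
state=p1 head=4 tape=__Y_[Y]__   (p1,Y)→(p1,_,right)
state=p1 head=5 tape=__Y__[_]_   (p1,_)→(p2,Y,left)
state=p2 head=4 tape=__Y_[_]Y_   (p2,_)→(p3,X,left)
state=p3 head=3 tape=__Y[_]XY_   (p3,_)→(p3,X,right)
state=p3 head=4 tape=__YX[X]Y_   (p3,X)→(p0,X,left)
state=p0 head=3 tape=__Y[X]XY_   (p0,X)→(p1,X,left)
state=p1 head=2 tape=__[Y]XXY_   (p1,Y)→(p1,_,right)
state=p1 head=3 tape=___[X]XY_   (p1,X)→(p0,Y,right)
state=p0 head=4 tape=___Y[X]Y_   (p0,X)→(p1,X,left)
state=p1 head=3 tape=___[Y]XY_   (p1,Y)→(p1,_,right)
state=p1 head=4 tape=____[X]Y_   (p1,X)→(p0,Y,right)
state=p0 head=5 tape=____Y[Y]_   (p0,Y)→(p1,_,right)
state=p1 head=6 tape=____Y_[_]   (p1,_)→(p2,Y,left)
state=p2 head=5 tape=____Y[_]Y   (p2,_)→(p3,X,left)
state=p3 head=4 tape=____[Y]XY
The non-blank tape span at halt is YXY.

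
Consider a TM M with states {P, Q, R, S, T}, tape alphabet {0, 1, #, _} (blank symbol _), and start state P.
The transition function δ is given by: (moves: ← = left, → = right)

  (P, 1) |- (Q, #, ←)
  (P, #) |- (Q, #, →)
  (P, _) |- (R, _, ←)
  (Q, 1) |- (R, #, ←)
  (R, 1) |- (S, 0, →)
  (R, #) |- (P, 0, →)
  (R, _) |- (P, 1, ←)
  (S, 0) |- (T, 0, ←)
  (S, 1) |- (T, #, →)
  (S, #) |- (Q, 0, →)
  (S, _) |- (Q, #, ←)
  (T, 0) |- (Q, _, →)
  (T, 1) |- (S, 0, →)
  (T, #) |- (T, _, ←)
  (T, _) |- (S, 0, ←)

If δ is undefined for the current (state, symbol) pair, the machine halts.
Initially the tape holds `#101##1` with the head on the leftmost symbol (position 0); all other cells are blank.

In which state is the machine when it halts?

P | [#]101##1   read # → write #, move →, go to Q
Q | #[1]01##1   read 1 → write #, move ←, go to R
R | [#]#01##1   read # → write 0, move →, go to P
P | 0[#]01##1   read # → write #, move →, go to Q
Q | 0#[0]1##1
No transition is defined for (Q, 0); M halts in state Q.

Q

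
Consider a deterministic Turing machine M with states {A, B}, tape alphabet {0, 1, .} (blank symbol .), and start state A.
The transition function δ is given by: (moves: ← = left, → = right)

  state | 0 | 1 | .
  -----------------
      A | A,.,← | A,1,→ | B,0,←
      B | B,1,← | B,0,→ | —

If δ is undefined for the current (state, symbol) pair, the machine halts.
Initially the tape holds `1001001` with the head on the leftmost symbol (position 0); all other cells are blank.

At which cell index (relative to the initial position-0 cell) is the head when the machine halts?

-1

A | .[1]001001   read 1 → write 1, move →, go to A
A | .1[0]01001   read 0 → write ., move ←, go to A
A | .[1].01001   read 1 → write 1, move →, go to A
A | .1[.]01001   read . → write 0, move ←, go to B
B | .[1]001001   read 1 → write 0, move →, go to B
B | .0[0]01001   read 0 → write 1, move ←, go to B
B | .[0]101001   read 0 → write 1, move ←, go to B
B | [.]1101001
At halt the head is at cell -1.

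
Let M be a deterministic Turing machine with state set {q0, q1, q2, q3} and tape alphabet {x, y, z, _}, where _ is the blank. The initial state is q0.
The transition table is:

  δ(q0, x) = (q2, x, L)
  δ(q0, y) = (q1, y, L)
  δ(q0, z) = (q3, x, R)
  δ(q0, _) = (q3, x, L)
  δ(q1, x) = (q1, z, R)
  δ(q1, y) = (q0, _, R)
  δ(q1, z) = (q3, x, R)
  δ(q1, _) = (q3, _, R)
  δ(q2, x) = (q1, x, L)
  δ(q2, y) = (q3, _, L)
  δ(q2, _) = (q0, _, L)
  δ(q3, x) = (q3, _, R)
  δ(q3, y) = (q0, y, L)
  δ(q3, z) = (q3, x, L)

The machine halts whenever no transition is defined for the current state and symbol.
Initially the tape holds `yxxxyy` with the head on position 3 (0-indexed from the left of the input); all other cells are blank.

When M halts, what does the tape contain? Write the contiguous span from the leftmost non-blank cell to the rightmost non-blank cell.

state=q0 head=3 tape=__yxx[x]yy   (q0,x)→(q2,x,L)
state=q2 head=2 tape=__yx[x]xyy   (q2,x)→(q1,x,L)
state=q1 head=1 tape=__y[x]xxyy   (q1,x)→(q1,z,R)
state=q1 head=2 tape=__yz[x]xyy   (q1,x)→(q1,z,R)
state=q1 head=3 tape=__yzz[x]yy   (q1,x)→(q1,z,R)
state=q1 head=4 tape=__yzzz[y]y   (q1,y)→(q0,_,R)
state=q0 head=5 tape=__yzzz_[y]   (q0,y)→(q1,y,L)
state=q1 head=4 tape=__yzzz[_]y   (q1,_)→(q3,_,R)
state=q3 head=5 tape=__yzzz_[y]   (q3,y)→(q0,y,L)
state=q0 head=4 tape=__yzzz[_]y   (q0,_)→(q3,x,L)
state=q3 head=3 tape=__yzz[z]xy   (q3,z)→(q3,x,L)
state=q3 head=2 tape=__yz[z]xxy   (q3,z)→(q3,x,L)
state=q3 head=1 tape=__y[z]xxxy   (q3,z)→(q3,x,L)
state=q3 head=0 tape=__[y]xxxxy   (q3,y)→(q0,y,L)
state=q0 head=-1 tape=_[_]yxxxxy   (q0,_)→(q3,x,L)
state=q3 head=-2 tape=[_]xyxxxxy
The non-blank tape span at halt is xyxxxxy.

xyxxxxy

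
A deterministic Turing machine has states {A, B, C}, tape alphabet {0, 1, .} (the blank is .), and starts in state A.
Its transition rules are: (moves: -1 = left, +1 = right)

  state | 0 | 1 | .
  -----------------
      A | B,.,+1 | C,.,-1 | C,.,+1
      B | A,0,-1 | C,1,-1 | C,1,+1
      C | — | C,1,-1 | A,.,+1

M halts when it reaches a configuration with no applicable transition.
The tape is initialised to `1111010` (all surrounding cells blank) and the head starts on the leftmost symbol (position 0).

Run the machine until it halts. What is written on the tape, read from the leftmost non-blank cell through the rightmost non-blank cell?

010

A | .[1]111010   read 1 → write ., move -1, go to C
C | [.].111010   read . → write ., move +1, go to A
A | .[.]111010   read . → write ., move +1, go to C
C | ..[1]11010   read 1 → write 1, move -1, go to C
C | .[.]111010   read . → write ., move +1, go to A
A | ..[1]11010   read 1 → write ., move -1, go to C
C | .[.].11010   read . → write ., move +1, go to A
A | ..[.]11010   read . → write ., move +1, go to C
C | ...[1]1010   read 1 → write 1, move -1, go to C
C | ..[.]11010   read . → write ., move +1, go to A
A | ...[1]1010   read 1 → write ., move -1, go to C
C | ..[.].1010   read . → write ., move +1, go to A
A | ...[.]1010   read . → write ., move +1, go to C
C | ....[1]010   read 1 → write 1, move -1, go to C
C | ...[.]1010   read . → write ., move +1, go to A
A | ....[1]010   read 1 → write ., move -1, go to C
C | ...[.].010   read . → write ., move +1, go to A
A | ....[.]010   read . → write ., move +1, go to C
C | .....[0]10
The non-blank tape span at halt is 010.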